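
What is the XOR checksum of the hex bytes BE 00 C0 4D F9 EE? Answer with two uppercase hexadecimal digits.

XOR the bytes together:
  start with 0xBE
  0xBE ⊕ 0x00 = 0xBE
  0xBE ⊕ 0xC0 = 0x7E
  0x7E ⊕ 0x4D = 0x33
  0x33 ⊕ 0xF9 = 0xCA
  0xCA ⊕ 0xEE = 0x24

24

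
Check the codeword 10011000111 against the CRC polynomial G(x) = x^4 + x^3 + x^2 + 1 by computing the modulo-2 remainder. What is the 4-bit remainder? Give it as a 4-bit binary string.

Modulo-2 division of 10011000111 by 11101:
  pos 0: 10011 XOR 11101 = 01110
  pos 1: 11100 XOR 11101 = 00001
  pos 5: 10011 XOR 11101 = 01110
  pos 6: 11101 XOR 11101 = 00000
Remainder = 0000 (zero — the frame passes the CRC check).

0000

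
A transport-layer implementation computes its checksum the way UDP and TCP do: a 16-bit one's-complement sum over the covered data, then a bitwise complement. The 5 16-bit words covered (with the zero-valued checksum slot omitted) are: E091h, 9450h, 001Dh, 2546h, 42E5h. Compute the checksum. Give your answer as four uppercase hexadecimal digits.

One's-complement addition (fold any carry out of bit 15 back into bit 0):
  0xE091 + 0x9450 = 0x174E1 → wrap carry → 0x74E2
  0x74E2 + 0x001D = 0x074FF
  0x74FF + 0x2546 = 0x09A45
  0x9A45 + 0x42E5 = 0x0DD2A
One's-complement sum = 0xDD2A.
Checksum = ~0xDD2A & 0xFFFF = 0x22D5.

22D5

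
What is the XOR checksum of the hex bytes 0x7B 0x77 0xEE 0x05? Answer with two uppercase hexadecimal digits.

XOR the bytes together:
  start with 0x7B
  0x7B ⊕ 0x77 = 0x0C
  0x0C ⊕ 0xEE = 0xE2
  0xE2 ⊕ 0x05 = 0xE7

E7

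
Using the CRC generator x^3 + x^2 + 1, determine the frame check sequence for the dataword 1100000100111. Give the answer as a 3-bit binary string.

000

Append 3 zeros: 1100000100111000. Divide by 1101 (XOR where the leading bit is 1):
  pos 0: 1100 XOR 1101 = 0001
  pos 3: 1000 XOR 1101 = 0101
  pos 4: 1011 XOR 1101 = 0110
  pos 5: 1100 XOR 1101 = 0001
  pos 8: 1011 XOR 1101 = 0110
  pos 9: 1101 XOR 1101 = 0000
Remainder (last 3 bits) = 000. This is the CRC / FCS.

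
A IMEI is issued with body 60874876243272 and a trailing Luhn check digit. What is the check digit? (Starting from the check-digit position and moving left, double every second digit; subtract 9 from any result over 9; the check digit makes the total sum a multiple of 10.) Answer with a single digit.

Partial digits right→left: 2 7 2 3 4 2 6 7 8 4 7 8 0 6
Double every second digit counting from the check-digit position (so the 1st, 3rd, 5th, ... of the partial from the right).
  doubled (with −9 where >9): 4 4 8 3 7 5 0 → sum 31
  kept as-is: 7 3 2 7 4 8 6 → sum 37
Total = 31 + 37 = 68.
Check digit = (10 − (68 mod 10)) mod 10 = 2.

2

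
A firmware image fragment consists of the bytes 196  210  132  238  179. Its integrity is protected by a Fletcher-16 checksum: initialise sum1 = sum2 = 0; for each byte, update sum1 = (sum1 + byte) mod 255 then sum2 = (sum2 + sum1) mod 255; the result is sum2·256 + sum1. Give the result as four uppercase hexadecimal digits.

Running sums (mod 255):
  after byte 0 (196): sum1=196, sum2=196
  after byte 1 (210): sum1=151, sum2=92
  after byte 2 (132): sum1=28, sum2=120
  after byte 3 (238): sum1=11, sum2=131
  after byte 4 (179): sum1=190, sum2=66
Checksum = sum2·256 + sum1 = 66·256 + 190 = 17086 = 0x42BE.

42BE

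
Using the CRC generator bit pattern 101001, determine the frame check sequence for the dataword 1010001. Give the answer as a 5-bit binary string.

11011

Append 5 zeros: 101000100000. Divide by 101001 (XOR where the leading bit is 1):
  pos 0: 101000 XOR 101001 = 000001
  pos 5: 110000 XOR 101001 = 011001
  pos 6: 110010 XOR 101001 = 011011
Remainder (last 5 bits) = 11011. This is the CRC / FCS.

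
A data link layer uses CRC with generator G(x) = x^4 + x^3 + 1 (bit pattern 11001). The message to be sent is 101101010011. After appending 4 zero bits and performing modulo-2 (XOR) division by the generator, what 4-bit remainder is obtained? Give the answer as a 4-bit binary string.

0010

Append 4 zeros: 1011010100110000. Divide by 11001 (XOR where the leading bit is 1):
  pos 0: 10110 XOR 11001 = 01111
  pos 1: 11111 XOR 11001 = 00110
  pos 3: 11001 XOR 11001 = 00000
  pos 10: 11000 XOR 11001 = 00001
Remainder (last 4 bits) = 0010. This is the CRC / FCS.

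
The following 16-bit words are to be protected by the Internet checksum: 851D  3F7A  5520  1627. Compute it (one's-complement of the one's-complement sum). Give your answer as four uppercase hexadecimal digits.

D020

One's-complement addition (fold any carry out of bit 15 back into bit 0):
  0x851D + 0x3F7A = 0x0C497
  0xC497 + 0x5520 = 0x119B7 → wrap carry → 0x19B8
  0x19B8 + 0x1627 = 0x02FDF
One's-complement sum = 0x2FDF.
Checksum = ~0x2FDF & 0xFFFF = 0xD020.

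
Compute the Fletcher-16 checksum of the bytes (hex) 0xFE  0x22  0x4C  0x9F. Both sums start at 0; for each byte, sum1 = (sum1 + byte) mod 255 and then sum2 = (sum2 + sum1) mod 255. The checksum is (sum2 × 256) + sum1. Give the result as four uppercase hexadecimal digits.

9A0D

Running sums (mod 255):
  after byte 0 (0xFE): sum1=254, sum2=254
  after byte 1 (0x22): sum1=33, sum2=32
  after byte 2 (0x4C): sum1=109, sum2=141
  after byte 3 (0x9F): sum1=13, sum2=154
Checksum = sum2·256 + sum1 = 154·256 + 13 = 39437 = 0x9A0D.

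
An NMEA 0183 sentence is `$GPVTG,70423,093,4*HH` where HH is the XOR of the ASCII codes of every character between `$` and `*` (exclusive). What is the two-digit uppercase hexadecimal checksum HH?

XOR the ASCII codes of the payload characters:
  'G' = 0x47 → acc = 0x47
  'P' = 0x50 → acc = 0x17
  'V' = 0x56 → acc = 0x41
  'T' = 0x54 → acc = 0x15
  'G' = 0x47 → acc = 0x52
  ',' = 0x2C → acc = 0x7E
  '7' = 0x37 → acc = 0x49
  '0' = 0x30 → acc = 0x79
  '4' = 0x34 → acc = 0x4D
  '2' = 0x32 → acc = 0x7F
  '3' = 0x33 → acc = 0x4C
  ',' = 0x2C → acc = 0x60
  '0' = 0x30 → acc = 0x50
  '9' = 0x39 → acc = 0x69
  '3' = 0x33 → acc = 0x5A
  ',' = 0x2C → acc = 0x76
  '4' = 0x34 → acc = 0x42
Checksum = 0x42.

42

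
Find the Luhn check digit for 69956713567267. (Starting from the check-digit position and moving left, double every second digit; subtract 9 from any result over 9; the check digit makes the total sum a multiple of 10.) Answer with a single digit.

7

Partial digits right→left: 7 6 2 7 6 5 3 1 7 6 5 9 9 6
Double every second digit counting from the check-digit position (so the 1st, 3rd, 5th, ... of the partial from the right).
  doubled (with −9 where >9): 5 4 3 6 5 1 9 → sum 33
  kept as-is: 6 7 5 1 6 9 6 → sum 40
Total = 33 + 40 = 73.
Check digit = (10 − (73 mod 10)) mod 10 = 7.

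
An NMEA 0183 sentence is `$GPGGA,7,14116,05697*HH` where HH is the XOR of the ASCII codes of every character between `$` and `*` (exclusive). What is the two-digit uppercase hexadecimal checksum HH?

43

XOR the ASCII codes of the payload characters:
  'G' = 0x47 → acc = 0x47
  'P' = 0x50 → acc = 0x17
  'G' = 0x47 → acc = 0x50
  'G' = 0x47 → acc = 0x17
  'A' = 0x41 → acc = 0x56
  ',' = 0x2C → acc = 0x7A
  '7' = 0x37 → acc = 0x4D
  ',' = 0x2C → acc = 0x61
  '1' = 0x31 → acc = 0x50
  '4' = 0x34 → acc = 0x64
  '1' = 0x31 → acc = 0x55
  '1' = 0x31 → acc = 0x64
  '6' = 0x36 → acc = 0x52
  ',' = 0x2C → acc = 0x7E
  '0' = 0x30 → acc = 0x4E
  '5' = 0x35 → acc = 0x7B
  '6' = 0x36 → acc = 0x4D
  '9' = 0x39 → acc = 0x74
  '7' = 0x37 → acc = 0x43
Checksum = 0x43.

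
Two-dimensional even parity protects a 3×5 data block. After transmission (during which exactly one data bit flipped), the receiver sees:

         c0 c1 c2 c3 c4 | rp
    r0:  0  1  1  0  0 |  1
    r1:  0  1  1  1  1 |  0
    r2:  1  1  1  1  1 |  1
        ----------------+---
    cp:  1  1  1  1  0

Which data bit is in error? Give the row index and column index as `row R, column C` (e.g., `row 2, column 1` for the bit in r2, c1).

row 0, column 3

Recompute each row's even parity and compare to rp:
  r0: data parity 0, sent rp 1 → mismatch
  r1: data parity 0, sent rp 0 → ok
  r2: data parity 1, sent rp 1 → ok
Recompute each column's even parity and compare to cp:
  c0: data parity 1, sent cp 1 → ok
  c1: data parity 1, sent cp 1 → ok
  c2: data parity 1, sent cp 1 → ok
  c3: data parity 0, sent cp 1 → mismatch
  c4: data parity 0, sent cp 0 → ok
Exactly one row (r0) and one column (c3) fail → the flipped bit is at their intersection.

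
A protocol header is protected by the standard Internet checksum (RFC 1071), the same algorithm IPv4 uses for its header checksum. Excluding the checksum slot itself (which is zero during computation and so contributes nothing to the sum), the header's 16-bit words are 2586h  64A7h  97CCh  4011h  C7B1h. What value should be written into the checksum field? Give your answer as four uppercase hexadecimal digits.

D642

One's-complement addition (fold any carry out of bit 15 back into bit 0):
  0x2586 + 0x64A7 = 0x08A2D
  0x8A2D + 0x97CC = 0x121F9 → wrap carry → 0x21FA
  0x21FA + 0x4011 = 0x0620B
  0x620B + 0xC7B1 = 0x129BC → wrap carry → 0x29BD
One's-complement sum = 0x29BD.
Checksum = ~0x29BD & 0xFFFF = 0xD642.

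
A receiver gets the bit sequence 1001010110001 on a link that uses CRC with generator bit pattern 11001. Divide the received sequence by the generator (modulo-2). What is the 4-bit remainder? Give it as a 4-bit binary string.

Modulo-2 division of 1001010110001 by 11001:
  pos 0: 10010 XOR 11001 = 01011
  pos 1: 10111 XOR 11001 = 01110
  pos 2: 11100 XOR 11001 = 00101
  pos 4: 10111 XOR 11001 = 01110
  pos 5: 11100 XOR 11001 = 00101
  pos 7: 10100 XOR 11001 = 01101
  pos 8: 11011 XOR 11001 = 00010
Remainder = 0010 (nonzero — an error is detected).

0010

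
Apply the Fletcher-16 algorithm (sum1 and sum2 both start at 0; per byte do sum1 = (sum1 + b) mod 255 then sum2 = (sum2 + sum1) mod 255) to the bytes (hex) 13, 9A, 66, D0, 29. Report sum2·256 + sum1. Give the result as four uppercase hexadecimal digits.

Running sums (mod 255):
  after byte 0 (13): sum1=19, sum2=19
  after byte 1 (9A): sum1=173, sum2=192
  after byte 2 (66): sum1=20, sum2=212
  after byte 3 (D0): sum1=228, sum2=185
  after byte 4 (29): sum1=14, sum2=199
Checksum = sum2·256 + sum1 = 199·256 + 14 = 50958 = 0xC70E.

C70E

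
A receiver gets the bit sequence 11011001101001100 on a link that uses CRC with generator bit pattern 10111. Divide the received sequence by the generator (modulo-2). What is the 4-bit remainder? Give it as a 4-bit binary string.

0010

Modulo-2 division of 11011001101001100 by 10111:
  pos 0: 11011 XOR 10111 = 01100
  pos 1: 11000 XOR 10111 = 01111
  pos 2: 11110 XOR 10111 = 01001
  pos 3: 10011 XOR 10111 = 00100
  pos 5: 10010 XOR 10111 = 00101
  pos 7: 10110 XOR 10111 = 00001
  pos 11: 10110 XOR 10111 = 00001
Remainder = 0010 (nonzero — an error is detected).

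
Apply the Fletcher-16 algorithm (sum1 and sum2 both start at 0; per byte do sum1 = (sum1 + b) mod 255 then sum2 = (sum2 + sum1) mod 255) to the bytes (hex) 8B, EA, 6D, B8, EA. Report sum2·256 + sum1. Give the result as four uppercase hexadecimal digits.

Running sums (mod 255):
  after byte 0 (8B): sum1=139, sum2=139
  after byte 1 (EA): sum1=118, sum2=2
  after byte 2 (6D): sum1=227, sum2=229
  after byte 3 (B8): sum1=156, sum2=130
  after byte 4 (EA): sum1=135, sum2=10
Checksum = sum2·256 + sum1 = 10·256 + 135 = 2695 = 0x0A87.

0A87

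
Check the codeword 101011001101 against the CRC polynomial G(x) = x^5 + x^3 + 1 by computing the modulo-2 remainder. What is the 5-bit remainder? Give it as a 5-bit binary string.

00000

Modulo-2 division of 101011001101 by 101001:
  pos 0: 101011 XOR 101001 = 000010
  pos 4: 100011 XOR 101001 = 001010
  pos 6: 101001 XOR 101001 = 000000
Remainder = 00000 (zero — the frame passes the CRC check).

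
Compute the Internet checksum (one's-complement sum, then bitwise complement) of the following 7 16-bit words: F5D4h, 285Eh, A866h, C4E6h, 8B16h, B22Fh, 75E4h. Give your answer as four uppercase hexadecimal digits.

C154

One's-complement addition (fold any carry out of bit 15 back into bit 0):
  0xF5D4 + 0x285E = 0x11E32 → wrap carry → 0x1E33
  0x1E33 + 0xA866 = 0x0C699
  0xC699 + 0xC4E6 = 0x18B7F → wrap carry → 0x8B80
  0x8B80 + 0x8B16 = 0x11696 → wrap carry → 0x1697
  0x1697 + 0xB22F = 0x0C8C6
  0xC8C6 + 0x75E4 = 0x13EAA → wrap carry → 0x3EAB
One's-complement sum = 0x3EAB.
Checksum = ~0x3EAB & 0xFFFF = 0xC154.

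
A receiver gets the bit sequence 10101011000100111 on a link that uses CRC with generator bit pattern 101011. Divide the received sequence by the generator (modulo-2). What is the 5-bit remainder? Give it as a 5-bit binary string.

Modulo-2 division of 10101011000100111 by 101011:
  pos 0: 101010 XOR 101011 = 000001
  pos 5: 111000 XOR 101011 = 010011
  pos 6: 100111 XOR 101011 = 001100
  pos 8: 110000 XOR 101011 = 011011
  pos 9: 110111 XOR 101011 = 011100
  pos 10: 111001 XOR 101011 = 010010
  pos 11: 100101 XOR 101011 = 001110
Remainder = 01110 (nonzero — an error is detected).

01110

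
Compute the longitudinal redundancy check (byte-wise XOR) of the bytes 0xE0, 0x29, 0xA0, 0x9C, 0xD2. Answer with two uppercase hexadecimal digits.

27

XOR the bytes together:
  start with 0xE0
  0xE0 ⊕ 0x29 = 0xC9
  0xC9 ⊕ 0xA0 = 0x69
  0x69 ⊕ 0x9C = 0xF5
  0xF5 ⊕ 0xD2 = 0x27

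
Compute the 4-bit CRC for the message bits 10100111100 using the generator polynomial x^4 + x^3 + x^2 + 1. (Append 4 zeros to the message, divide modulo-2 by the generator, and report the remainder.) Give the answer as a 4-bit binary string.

Append 4 zeros: 101001111000000. Divide by 11101 (XOR where the leading bit is 1):
  pos 0: 10100 XOR 11101 = 01001
  pos 1: 10011 XOR 11101 = 01110
  pos 2: 11101 XOR 11101 = 00000
  pos 7: 11000 XOR 11101 = 00101
  pos 9: 10100 XOR 11101 = 01001
  pos 10: 10010 XOR 11101 = 01111
Remainder (last 4 bits) = 1111. This is the CRC / FCS.

1111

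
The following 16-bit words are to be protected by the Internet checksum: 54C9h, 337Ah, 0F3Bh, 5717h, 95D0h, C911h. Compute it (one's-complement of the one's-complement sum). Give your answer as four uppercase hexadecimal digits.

B287

One's-complement addition (fold any carry out of bit 15 back into bit 0):
  0x54C9 + 0x337A = 0x08843
  0x8843 + 0x0F3B = 0x0977E
  0x977E + 0x5717 = 0x0EE95
  0xEE95 + 0x95D0 = 0x18465 → wrap carry → 0x8466
  0x8466 + 0xC911 = 0x14D77 → wrap carry → 0x4D78
One's-complement sum = 0x4D78.
Checksum = ~0x4D78 & 0xFFFF = 0xB287.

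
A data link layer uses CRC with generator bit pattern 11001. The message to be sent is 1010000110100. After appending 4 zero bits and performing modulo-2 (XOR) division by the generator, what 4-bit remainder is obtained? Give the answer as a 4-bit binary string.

1010

Append 4 zeros: 10100001101000000. Divide by 11001 (XOR where the leading bit is 1):
  pos 0: 10100 XOR 11001 = 01101
  pos 1: 11010 XOR 11001 = 00011
  pos 4: 11011 XOR 11001 = 00010
  pos 7: 10010 XOR 11001 = 01011
  pos 8: 10110 XOR 11001 = 01111
  pos 9: 11110 XOR 11001 = 00111
  pos 11: 11100 XOR 11001 = 00101
Remainder (last 4 bits) = 1010. This is the CRC / FCS.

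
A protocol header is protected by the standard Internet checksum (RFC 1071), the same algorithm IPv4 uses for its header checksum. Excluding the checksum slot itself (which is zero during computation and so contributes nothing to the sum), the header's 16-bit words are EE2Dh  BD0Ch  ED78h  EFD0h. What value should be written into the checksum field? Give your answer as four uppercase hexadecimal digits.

777B

One's-complement addition (fold any carry out of bit 15 back into bit 0):
  0xEE2D + 0xBD0C = 0x1AB39 → wrap carry → 0xAB3A
  0xAB3A + 0xED78 = 0x198B2 → wrap carry → 0x98B3
  0x98B3 + 0xEFD0 = 0x18883 → wrap carry → 0x8884
One's-complement sum = 0x8884.
Checksum = ~0x8884 & 0xFFFF = 0x777B.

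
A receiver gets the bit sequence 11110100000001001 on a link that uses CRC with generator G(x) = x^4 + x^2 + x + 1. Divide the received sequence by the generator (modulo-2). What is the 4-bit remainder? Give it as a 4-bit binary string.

Modulo-2 division of 11110100000001001 by 10111:
  pos 0: 11110 XOR 10111 = 01001
  pos 1: 10011 XOR 10111 = 00100
  pos 3: 10000 XOR 10111 = 00111
  pos 5: 11100 XOR 10111 = 01011
  pos 6: 10110 XOR 10111 = 00001
  pos 10: 10010 XOR 10111 = 00101
  pos 12: 10101 XOR 10111 = 00010
Remainder = 0010 (nonzero — an error is detected).

0010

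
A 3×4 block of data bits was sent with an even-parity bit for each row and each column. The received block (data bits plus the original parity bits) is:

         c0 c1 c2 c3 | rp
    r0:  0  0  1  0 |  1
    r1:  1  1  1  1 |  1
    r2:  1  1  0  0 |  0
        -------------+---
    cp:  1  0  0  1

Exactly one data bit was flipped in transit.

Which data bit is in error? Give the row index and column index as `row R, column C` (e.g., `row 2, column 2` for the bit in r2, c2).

row 1, column 0

Recompute each row's even parity and compare to rp:
  r0: data parity 1, sent rp 1 → ok
  r1: data parity 0, sent rp 1 → mismatch
  r2: data parity 0, sent rp 0 → ok
Recompute each column's even parity and compare to cp:
  c0: data parity 0, sent cp 1 → mismatch
  c1: data parity 0, sent cp 0 → ok
  c2: data parity 0, sent cp 0 → ok
  c3: data parity 1, sent cp 1 → ok
Exactly one row (r1) and one column (c0) fail → the flipped bit is at their intersection.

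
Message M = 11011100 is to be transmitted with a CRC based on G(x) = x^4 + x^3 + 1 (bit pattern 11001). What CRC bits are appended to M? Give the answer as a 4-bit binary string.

0001

Append 4 zeros: 110111000000. Divide by 11001 (XOR where the leading bit is 1):
  pos 0: 11011 XOR 11001 = 00010
  pos 3: 10100 XOR 11001 = 01101
  pos 4: 11010 XOR 11001 = 00011
  pos 7: 11000 XOR 11001 = 00001
Remainder (last 4 bits) = 0001. This is the CRC / FCS.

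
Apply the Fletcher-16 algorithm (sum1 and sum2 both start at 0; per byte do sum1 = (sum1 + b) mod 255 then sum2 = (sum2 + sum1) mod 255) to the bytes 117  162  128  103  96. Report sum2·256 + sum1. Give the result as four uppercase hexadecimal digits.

8660

Running sums (mod 255):
  after byte 0 (117): sum1=117, sum2=117
  after byte 1 (162): sum1=24, sum2=141
  after byte 2 (128): sum1=152, sum2=38
  after byte 3 (103): sum1=0, sum2=38
  after byte 4 (96): sum1=96, sum2=134
Checksum = sum2·256 + sum1 = 134·256 + 96 = 34400 = 0x8660.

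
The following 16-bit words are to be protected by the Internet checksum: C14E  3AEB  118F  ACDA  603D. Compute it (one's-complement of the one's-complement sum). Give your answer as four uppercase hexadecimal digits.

E51E

One's-complement addition (fold any carry out of bit 15 back into bit 0):
  0xC14E + 0x3AEB = 0x0FC39
  0xFC39 + 0x118F = 0x10DC8 → wrap carry → 0x0DC9
  0x0DC9 + 0xACDA = 0x0BAA3
  0xBAA3 + 0x603D = 0x11AE0 → wrap carry → 0x1AE1
One's-complement sum = 0x1AE1.
Checksum = ~0x1AE1 & 0xFFFF = 0xE51E.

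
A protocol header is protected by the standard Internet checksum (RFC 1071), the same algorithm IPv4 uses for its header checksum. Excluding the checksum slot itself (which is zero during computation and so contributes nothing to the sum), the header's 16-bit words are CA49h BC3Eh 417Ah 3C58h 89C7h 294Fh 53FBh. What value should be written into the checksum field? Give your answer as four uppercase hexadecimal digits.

One's-complement addition (fold any carry out of bit 15 back into bit 0):
  0xCA49 + 0xBC3E = 0x18687 → wrap carry → 0x8688
  0x8688 + 0x417A = 0x0C802
  0xC802 + 0x3C58 = 0x1045A → wrap carry → 0x045B
  0x045B + 0x89C7 = 0x08E22
  0x8E22 + 0x294F = 0x0B771
  0xB771 + 0x53FB = 0x10B6C → wrap carry → 0x0B6D
One's-complement sum = 0x0B6D.
Checksum = ~0x0B6D & 0xFFFF = 0xF492.

F492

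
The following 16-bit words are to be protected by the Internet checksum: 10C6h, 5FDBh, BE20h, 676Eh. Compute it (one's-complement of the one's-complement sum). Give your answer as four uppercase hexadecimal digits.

One's-complement addition (fold any carry out of bit 15 back into bit 0):
  0x10C6 + 0x5FDB = 0x070A1
  0x70A1 + 0xBE20 = 0x12EC1 → wrap carry → 0x2EC2
  0x2EC2 + 0x676E = 0x09630
One's-complement sum = 0x9630.
Checksum = ~0x9630 & 0xFFFF = 0x69CF.

69CF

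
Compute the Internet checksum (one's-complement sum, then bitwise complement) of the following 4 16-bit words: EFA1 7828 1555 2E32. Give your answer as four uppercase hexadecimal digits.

One's-complement addition (fold any carry out of bit 15 back into bit 0):
  0xEFA1 + 0x7828 = 0x167C9 → wrap carry → 0x67CA
  0x67CA + 0x1555 = 0x07D1F
  0x7D1F + 0x2E32 = 0x0AB51
One's-complement sum = 0xAB51.
Checksum = ~0xAB51 & 0xFFFF = 0x54AE.

54AE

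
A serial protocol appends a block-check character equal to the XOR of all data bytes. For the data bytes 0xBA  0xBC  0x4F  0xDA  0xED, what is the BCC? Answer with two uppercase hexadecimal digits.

7E

XOR the bytes together:
  start with 0xBA
  0xBA ⊕ 0xBC = 0x06
  0x06 ⊕ 0x4F = 0x49
  0x49 ⊕ 0xDA = 0x93
  0x93 ⊕ 0xED = 0x7E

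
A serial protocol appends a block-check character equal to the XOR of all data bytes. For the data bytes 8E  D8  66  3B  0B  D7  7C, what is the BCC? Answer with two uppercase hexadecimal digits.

AB

XOR the bytes together:
  start with 0x8E
  0x8E ⊕ 0xD8 = 0x56
  0x56 ⊕ 0x66 = 0x30
  0x30 ⊕ 0x3B = 0x0B
  0x0B ⊕ 0x0B = 0x00
  0x00 ⊕ 0xD7 = 0xD7
  0xD7 ⊕ 0x7C = 0xAB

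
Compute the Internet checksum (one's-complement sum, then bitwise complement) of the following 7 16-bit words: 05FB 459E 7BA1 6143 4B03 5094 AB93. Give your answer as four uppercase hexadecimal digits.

9056

One's-complement addition (fold any carry out of bit 15 back into bit 0):
  0x05FB + 0x459E = 0x04B99
  0x4B99 + 0x7BA1 = 0x0C73A
  0xC73A + 0x6143 = 0x1287D → wrap carry → 0x287E
  0x287E + 0x4B03 = 0x07381
  0x7381 + 0x5094 = 0x0C415
  0xC415 + 0xAB93 = 0x16FA8 → wrap carry → 0x6FA9
One's-complement sum = 0x6FA9.
Checksum = ~0x6FA9 & 0xFFFF = 0x9056.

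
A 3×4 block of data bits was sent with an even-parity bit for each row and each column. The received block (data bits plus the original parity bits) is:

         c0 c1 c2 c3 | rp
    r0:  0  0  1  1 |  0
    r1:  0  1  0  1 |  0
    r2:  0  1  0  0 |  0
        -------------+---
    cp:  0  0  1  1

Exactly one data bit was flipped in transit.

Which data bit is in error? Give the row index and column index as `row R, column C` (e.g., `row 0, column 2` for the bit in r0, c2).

row 2, column 3

Recompute each row's even parity and compare to rp:
  r0: data parity 0, sent rp 0 → ok
  r1: data parity 0, sent rp 0 → ok
  r2: data parity 1, sent rp 0 → mismatch
Recompute each column's even parity and compare to cp:
  c0: data parity 0, sent cp 0 → ok
  c1: data parity 0, sent cp 0 → ok
  c2: data parity 1, sent cp 1 → ok
  c3: data parity 0, sent cp 1 → mismatch
Exactly one row (r2) and one column (c3) fail → the flipped bit is at their intersection.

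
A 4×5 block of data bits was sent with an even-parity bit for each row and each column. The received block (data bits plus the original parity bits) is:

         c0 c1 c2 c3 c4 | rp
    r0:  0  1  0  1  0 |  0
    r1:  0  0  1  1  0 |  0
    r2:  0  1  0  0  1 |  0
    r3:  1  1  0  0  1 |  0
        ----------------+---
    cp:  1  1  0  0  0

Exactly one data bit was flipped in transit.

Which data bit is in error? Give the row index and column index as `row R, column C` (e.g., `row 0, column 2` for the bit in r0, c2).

row 3, column 2

Recompute each row's even parity and compare to rp:
  r0: data parity 0, sent rp 0 → ok
  r1: data parity 0, sent rp 0 → ok
  r2: data parity 0, sent rp 0 → ok
  r3: data parity 1, sent rp 0 → mismatch
Recompute each column's even parity and compare to cp:
  c0: data parity 1, sent cp 1 → ok
  c1: data parity 1, sent cp 1 → ok
  c2: data parity 1, sent cp 0 → mismatch
  c3: data parity 0, sent cp 0 → ok
  c4: data parity 0, sent cp 0 → ok
Exactly one row (r3) and one column (c2) fail → the flipped bit is at their intersection.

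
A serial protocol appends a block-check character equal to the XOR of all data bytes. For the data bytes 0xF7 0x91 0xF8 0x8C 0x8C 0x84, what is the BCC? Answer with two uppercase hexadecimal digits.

1A

XOR the bytes together:
  start with 0xF7
  0xF7 ⊕ 0x91 = 0x66
  0x66 ⊕ 0xF8 = 0x9E
  0x9E ⊕ 0x8C = 0x12
  0x12 ⊕ 0x8C = 0x9E
  0x9E ⊕ 0x84 = 0x1A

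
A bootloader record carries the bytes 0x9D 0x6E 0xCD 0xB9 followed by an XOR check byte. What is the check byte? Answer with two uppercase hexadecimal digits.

87

XOR the bytes together:
  start with 0x9D
  0x9D ⊕ 0x6E = 0xF3
  0xF3 ⊕ 0xCD = 0x3E
  0x3E ⊕ 0xB9 = 0x87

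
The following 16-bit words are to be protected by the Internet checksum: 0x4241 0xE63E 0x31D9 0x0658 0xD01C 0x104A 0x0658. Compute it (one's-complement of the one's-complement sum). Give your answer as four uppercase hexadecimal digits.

One's-complement addition (fold any carry out of bit 15 back into bit 0):
  0x4241 + 0xE63E = 0x1287F → wrap carry → 0x2880
  0x2880 + 0x31D9 = 0x05A59
  0x5A59 + 0x0658 = 0x060B1
  0x60B1 + 0xD01C = 0x130CD → wrap carry → 0x30CE
  0x30CE + 0x104A = 0x04118
  0x4118 + 0x0658 = 0x04770
One's-complement sum = 0x4770.
Checksum = ~0x4770 & 0xFFFF = 0xB88F.

B88F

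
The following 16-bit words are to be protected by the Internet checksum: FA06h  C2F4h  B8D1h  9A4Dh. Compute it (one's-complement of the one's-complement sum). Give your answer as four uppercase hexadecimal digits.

One's-complement addition (fold any carry out of bit 15 back into bit 0):
  0xFA06 + 0xC2F4 = 0x1BCFA → wrap carry → 0xBCFB
  0xBCFB + 0xB8D1 = 0x175CC → wrap carry → 0x75CD
  0x75CD + 0x9A4D = 0x1101A → wrap carry → 0x101B
One's-complement sum = 0x101B.
Checksum = ~0x101B & 0xFFFF = 0xEFE4.

EFE4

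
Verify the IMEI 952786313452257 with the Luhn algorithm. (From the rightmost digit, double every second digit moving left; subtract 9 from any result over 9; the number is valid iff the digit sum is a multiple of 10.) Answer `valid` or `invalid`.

invalid

From the right, keep odd positions and double even positions (subtract 9 from any doubled value over 9):
  doubled (positions 2,4,...): 1 4 8 2 3 5 1 → sum 24
  kept (positions 1,3,...): 7 2 5 3 3 8 2 9 → sum 39
Total = 63.
63 mod 10 = 3, so the number is invalid.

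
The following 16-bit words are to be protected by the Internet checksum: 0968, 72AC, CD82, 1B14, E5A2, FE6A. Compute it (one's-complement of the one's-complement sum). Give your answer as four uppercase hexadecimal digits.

One's-complement addition (fold any carry out of bit 15 back into bit 0):
  0x0968 + 0x72AC = 0x07C14
  0x7C14 + 0xCD82 = 0x14996 → wrap carry → 0x4997
  0x4997 + 0x1B14 = 0x064AB
  0x64AB + 0xE5A2 = 0x14A4D → wrap carry → 0x4A4E
  0x4A4E + 0xFE6A = 0x148B8 → wrap carry → 0x48B9
One's-complement sum = 0x48B9.
Checksum = ~0x48B9 & 0xFFFF = 0xB746.

B746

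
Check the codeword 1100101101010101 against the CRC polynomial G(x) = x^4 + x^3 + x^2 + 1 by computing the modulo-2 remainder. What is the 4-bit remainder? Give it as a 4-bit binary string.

1110

Modulo-2 division of 1100101101010101 by 11101:
  pos 0: 11001 XOR 11101 = 00100
  pos 2: 10001 XOR 11101 = 01100
  pos 3: 11001 XOR 11101 = 00100
  pos 5: 10001 XOR 11101 = 01100
  pos 6: 11000 XOR 11101 = 00101
  pos 8: 10110 XOR 11101 = 01011
  pos 9: 10111 XOR 11101 = 01010
  pos 10: 10100 XOR 11101 = 01001
  pos 11: 10011 XOR 11101 = 01110
Remainder = 1110 (nonzero — an error is detected).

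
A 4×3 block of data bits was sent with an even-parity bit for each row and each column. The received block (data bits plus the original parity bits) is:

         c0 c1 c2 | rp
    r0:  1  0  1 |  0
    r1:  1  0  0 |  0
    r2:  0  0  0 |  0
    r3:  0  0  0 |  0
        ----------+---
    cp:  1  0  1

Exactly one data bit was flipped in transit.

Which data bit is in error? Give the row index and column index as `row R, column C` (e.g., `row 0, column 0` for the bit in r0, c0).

Recompute each row's even parity and compare to rp:
  r0: data parity 0, sent rp 0 → ok
  r1: data parity 1, sent rp 0 → mismatch
  r2: data parity 0, sent rp 0 → ok
  r3: data parity 0, sent rp 0 → ok
Recompute each column's even parity and compare to cp:
  c0: data parity 0, sent cp 1 → mismatch
  c1: data parity 0, sent cp 0 → ok
  c2: data parity 1, sent cp 1 → ok
Exactly one row (r1) and one column (c0) fail → the flipped bit is at their intersection.

row 1, column 0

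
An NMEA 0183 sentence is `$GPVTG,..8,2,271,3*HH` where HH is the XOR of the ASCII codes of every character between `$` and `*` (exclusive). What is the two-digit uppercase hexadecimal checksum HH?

5F

XOR the ASCII codes of the payload characters:
  'G' = 0x47 → acc = 0x47
  'P' = 0x50 → acc = 0x17
  'V' = 0x56 → acc = 0x41
  'T' = 0x54 → acc = 0x15
  'G' = 0x47 → acc = 0x52
  ',' = 0x2C → acc = 0x7E
  '.' = 0x2E → acc = 0x50
  '.' = 0x2E → acc = 0x7E
  '8' = 0x38 → acc = 0x46
  ',' = 0x2C → acc = 0x6A
  '2' = 0x32 → acc = 0x58
  ',' = 0x2C → acc = 0x74
  '2' = 0x32 → acc = 0x46
  '7' = 0x37 → acc = 0x71
  '1' = 0x31 → acc = 0x40
  ',' = 0x2C → acc = 0x6C
  '3' = 0x33 → acc = 0x5F
Checksum = 0x5F.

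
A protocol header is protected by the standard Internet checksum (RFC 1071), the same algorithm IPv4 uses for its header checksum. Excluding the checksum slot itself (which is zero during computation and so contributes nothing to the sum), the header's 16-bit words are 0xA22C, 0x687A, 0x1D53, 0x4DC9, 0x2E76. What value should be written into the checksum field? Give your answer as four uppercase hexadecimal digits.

One's-complement addition (fold any carry out of bit 15 back into bit 0):
  0xA22C + 0x687A = 0x10AA6 → wrap carry → 0x0AA7
  0x0AA7 + 0x1D53 = 0x027FA
  0x27FA + 0x4DC9 = 0x075C3
  0x75C3 + 0x2E76 = 0x0A439
One's-complement sum = 0xA439.
Checksum = ~0xA439 & 0xFFFF = 0x5BC6.

5BC6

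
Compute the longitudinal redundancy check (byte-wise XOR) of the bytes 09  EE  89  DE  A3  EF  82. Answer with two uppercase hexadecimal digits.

7E

XOR the bytes together:
  start with 0x09
  0x09 ⊕ 0xEE = 0xE7
  0xE7 ⊕ 0x89 = 0x6E
  0x6E ⊕ 0xDE = 0xB0
  0xB0 ⊕ 0xA3 = 0x13
  0x13 ⊕ 0xEF = 0xFC
  0xFC ⊕ 0x82 = 0x7E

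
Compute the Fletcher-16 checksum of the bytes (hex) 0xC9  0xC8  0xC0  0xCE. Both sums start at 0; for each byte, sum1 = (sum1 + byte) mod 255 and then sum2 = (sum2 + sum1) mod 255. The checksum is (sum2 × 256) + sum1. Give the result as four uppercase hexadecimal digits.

Running sums (mod 255):
  after byte 0 (0xC9): sum1=201, sum2=201
  after byte 1 (0xC8): sum1=146, sum2=92
  after byte 2 (0xC0): sum1=83, sum2=175
  after byte 3 (0xCE): sum1=34, sum2=209
Checksum = sum2·256 + sum1 = 209·256 + 34 = 53538 = 0xD122.

D122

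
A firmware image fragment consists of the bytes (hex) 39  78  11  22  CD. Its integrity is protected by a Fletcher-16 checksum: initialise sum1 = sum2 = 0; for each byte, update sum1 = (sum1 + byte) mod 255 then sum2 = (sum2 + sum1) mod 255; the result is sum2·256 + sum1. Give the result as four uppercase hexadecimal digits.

Running sums (mod 255):
  after byte 0 (39): sum1=57, sum2=57
  after byte 1 (78): sum1=177, sum2=234
  after byte 2 (11): sum1=194, sum2=173
  after byte 3 (22): sum1=228, sum2=146
  after byte 4 (CD): sum1=178, sum2=69
Checksum = sum2·256 + sum1 = 69·256 + 178 = 17842 = 0x45B2.

45B2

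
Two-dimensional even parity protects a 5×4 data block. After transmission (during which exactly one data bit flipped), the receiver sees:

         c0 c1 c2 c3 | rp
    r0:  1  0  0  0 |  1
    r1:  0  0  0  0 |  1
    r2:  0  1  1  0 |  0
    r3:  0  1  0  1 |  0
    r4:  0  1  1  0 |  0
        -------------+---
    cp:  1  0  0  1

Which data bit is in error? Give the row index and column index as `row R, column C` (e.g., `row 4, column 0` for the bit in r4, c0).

row 1, column 1

Recompute each row's even parity and compare to rp:
  r0: data parity 1, sent rp 1 → ok
  r1: data parity 0, sent rp 1 → mismatch
  r2: data parity 0, sent rp 0 → ok
  r3: data parity 0, sent rp 0 → ok
  r4: data parity 0, sent rp 0 → ok
Recompute each column's even parity and compare to cp:
  c0: data parity 1, sent cp 1 → ok
  c1: data parity 1, sent cp 0 → mismatch
  c2: data parity 0, sent cp 0 → ok
  c3: data parity 1, sent cp 1 → ok
Exactly one row (r1) and one column (c1) fail → the flipped bit is at their intersection.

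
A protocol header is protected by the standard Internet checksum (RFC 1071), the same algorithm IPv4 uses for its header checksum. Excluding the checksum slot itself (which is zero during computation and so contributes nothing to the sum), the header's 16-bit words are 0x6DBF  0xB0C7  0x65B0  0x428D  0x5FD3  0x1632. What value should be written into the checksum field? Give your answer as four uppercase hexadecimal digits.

One's-complement addition (fold any carry out of bit 15 back into bit 0):
  0x6DBF + 0xB0C7 = 0x11E86 → wrap carry → 0x1E87
  0x1E87 + 0x65B0 = 0x08437
  0x8437 + 0x428D = 0x0C6C4
  0xC6C4 + 0x5FD3 = 0x12697 → wrap carry → 0x2698
  0x2698 + 0x1632 = 0x03CCA
One's-complement sum = 0x3CCA.
Checksum = ~0x3CCA & 0xFFFF = 0xC335.

C335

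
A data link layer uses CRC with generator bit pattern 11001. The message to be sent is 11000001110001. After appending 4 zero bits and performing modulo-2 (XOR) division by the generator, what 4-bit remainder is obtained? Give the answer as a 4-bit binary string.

Append 4 zeros: 110000011100010000. Divide by 11001 (XOR where the leading bit is 1):
  pos 0: 11000 XOR 11001 = 00001
  pos 4: 10011 XOR 11001 = 01010
  pos 5: 10101 XOR 11001 = 01100
  pos 6: 11000 XOR 11001 = 00001
  pos 10: 10010 XOR 11001 = 01011
  pos 11: 10110 XOR 11001 = 01111
  pos 12: 11110 XOR 11001 = 00111
Remainder (last 4 bits) = 1110. This is the CRC / FCS.

1110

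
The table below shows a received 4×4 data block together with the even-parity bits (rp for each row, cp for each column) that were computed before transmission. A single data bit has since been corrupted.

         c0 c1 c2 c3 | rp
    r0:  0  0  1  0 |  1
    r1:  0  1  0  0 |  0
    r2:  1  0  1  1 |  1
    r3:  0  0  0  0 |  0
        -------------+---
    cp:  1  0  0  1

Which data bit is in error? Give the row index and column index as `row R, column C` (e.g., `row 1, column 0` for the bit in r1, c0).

row 1, column 1

Recompute each row's even parity and compare to rp:
  r0: data parity 1, sent rp 1 → ok
  r1: data parity 1, sent rp 0 → mismatch
  r2: data parity 1, sent rp 1 → ok
  r3: data parity 0, sent rp 0 → ok
Recompute each column's even parity and compare to cp:
  c0: data parity 1, sent cp 1 → ok
  c1: data parity 1, sent cp 0 → mismatch
  c2: data parity 0, sent cp 0 → ok
  c3: data parity 1, sent cp 1 → ok
Exactly one row (r1) and one column (c1) fail → the flipped bit is at their intersection.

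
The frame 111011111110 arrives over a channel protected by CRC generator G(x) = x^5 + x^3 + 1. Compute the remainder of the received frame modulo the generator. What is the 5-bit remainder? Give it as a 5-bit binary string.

01001

Modulo-2 division of 111011111110 by 101001:
  pos 0: 111011 XOR 101001 = 010010
  pos 1: 100101 XOR 101001 = 001100
  pos 3: 110011 XOR 101001 = 011010
  pos 4: 110101 XOR 101001 = 011100
  pos 5: 111001 XOR 101001 = 010000
  pos 6: 100000 XOR 101001 = 001001
Remainder = 01001 (nonzero — an error is detected).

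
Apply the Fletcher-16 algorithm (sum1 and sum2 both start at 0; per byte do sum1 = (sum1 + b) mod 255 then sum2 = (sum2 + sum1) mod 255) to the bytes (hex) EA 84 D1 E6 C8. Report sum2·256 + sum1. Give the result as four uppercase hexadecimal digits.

Running sums (mod 255):
  after byte 0 (EA): sum1=234, sum2=234
  after byte 1 (84): sum1=111, sum2=90
  after byte 2 (D1): sum1=65, sum2=155
  after byte 3 (E6): sum1=40, sum2=195
  after byte 4 (C8): sum1=240, sum2=180
Checksum = sum2·256 + sum1 = 180·256 + 240 = 46320 = 0xB4F0.

B4F0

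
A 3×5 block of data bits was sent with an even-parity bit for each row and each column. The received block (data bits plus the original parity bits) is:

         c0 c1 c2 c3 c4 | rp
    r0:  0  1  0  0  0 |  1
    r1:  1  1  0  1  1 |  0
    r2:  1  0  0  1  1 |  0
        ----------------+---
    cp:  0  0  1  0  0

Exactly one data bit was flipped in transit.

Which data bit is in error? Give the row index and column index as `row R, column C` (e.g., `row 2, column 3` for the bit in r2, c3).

Recompute each row's even parity and compare to rp:
  r0: data parity 1, sent rp 1 → ok
  r1: data parity 0, sent rp 0 → ok
  r2: data parity 1, sent rp 0 → mismatch
Recompute each column's even parity and compare to cp:
  c0: data parity 0, sent cp 0 → ok
  c1: data parity 0, sent cp 0 → ok
  c2: data parity 0, sent cp 1 → mismatch
  c3: data parity 0, sent cp 0 → ok
  c4: data parity 0, sent cp 0 → ok
Exactly one row (r2) and one column (c2) fail → the flipped bit is at their intersection.

row 2, column 2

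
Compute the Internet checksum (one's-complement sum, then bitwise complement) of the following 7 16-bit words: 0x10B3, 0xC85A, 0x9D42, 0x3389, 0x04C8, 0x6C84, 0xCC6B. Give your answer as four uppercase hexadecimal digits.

186E

One's-complement addition (fold any carry out of bit 15 back into bit 0):
  0x10B3 + 0xC85A = 0x0D90D
  0xD90D + 0x9D42 = 0x1764F → wrap carry → 0x7650
  0x7650 + 0x3389 = 0x0A9D9
  0xA9D9 + 0x04C8 = 0x0AEA1
  0xAEA1 + 0x6C84 = 0x11B25 → wrap carry → 0x1B26
  0x1B26 + 0xCC6B = 0x0E791
One's-complement sum = 0xE791.
Checksum = ~0xE791 & 0xFFFF = 0x186E.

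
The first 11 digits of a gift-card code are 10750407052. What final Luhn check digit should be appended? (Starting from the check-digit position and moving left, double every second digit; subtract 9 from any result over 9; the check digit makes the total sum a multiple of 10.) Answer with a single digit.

Partial digits right→left: 2 5 0 7 0 4 0 5 7 0 1
Double every second digit counting from the check-digit position (so the 1st, 3rd, 5th, ... of the partial from the right).
  doubled (with −9 where >9): 4 0 0 0 5 2 → sum 11
  kept as-is: 5 7 4 5 0 → sum 21
Total = 11 + 21 = 32.
Check digit = (10 − (32 mod 10)) mod 10 = 8.

8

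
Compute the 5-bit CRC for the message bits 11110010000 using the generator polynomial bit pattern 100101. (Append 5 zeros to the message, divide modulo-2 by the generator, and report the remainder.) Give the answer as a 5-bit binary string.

Append 5 zeros: 1111001000000000. Divide by 100101 (XOR where the leading bit is 1):
  pos 0: 111100 XOR 100101 = 011001
  pos 1: 110011 XOR 100101 = 010110
  pos 2: 101100 XOR 100101 = 001001
  pos 4: 100100 XOR 100101 = 000001
  pos 9: 100000 XOR 100101 = 000101
Remainder (last 5 bits) = 01010. This is the CRC / FCS.

01010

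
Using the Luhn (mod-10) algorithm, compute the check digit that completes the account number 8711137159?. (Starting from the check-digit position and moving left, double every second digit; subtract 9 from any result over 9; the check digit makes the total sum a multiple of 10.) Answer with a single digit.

Partial digits right→left: 9 5 1 7 3 1 1 1 7 8
Double every second digit counting from the check-digit position (so the 1st, 3rd, 5th, ... of the partial from the right).
  doubled (with −9 where >9): 9 2 6 2 5 → sum 24
  kept as-is: 5 7 1 1 8 → sum 22
Total = 24 + 22 = 46.
Check digit = (10 − (46 mod 10)) mod 10 = 4.

4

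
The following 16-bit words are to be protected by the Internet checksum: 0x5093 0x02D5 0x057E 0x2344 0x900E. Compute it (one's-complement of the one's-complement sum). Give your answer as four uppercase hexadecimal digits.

F3C6

One's-complement addition (fold any carry out of bit 15 back into bit 0):
  0x5093 + 0x02D5 = 0x05368
  0x5368 + 0x057E = 0x058E6
  0x58E6 + 0x2344 = 0x07C2A
  0x7C2A + 0x900E = 0x10C38 → wrap carry → 0x0C39
One's-complement sum = 0x0C39.
Checksum = ~0x0C39 & 0xFFFF = 0xF3C6.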